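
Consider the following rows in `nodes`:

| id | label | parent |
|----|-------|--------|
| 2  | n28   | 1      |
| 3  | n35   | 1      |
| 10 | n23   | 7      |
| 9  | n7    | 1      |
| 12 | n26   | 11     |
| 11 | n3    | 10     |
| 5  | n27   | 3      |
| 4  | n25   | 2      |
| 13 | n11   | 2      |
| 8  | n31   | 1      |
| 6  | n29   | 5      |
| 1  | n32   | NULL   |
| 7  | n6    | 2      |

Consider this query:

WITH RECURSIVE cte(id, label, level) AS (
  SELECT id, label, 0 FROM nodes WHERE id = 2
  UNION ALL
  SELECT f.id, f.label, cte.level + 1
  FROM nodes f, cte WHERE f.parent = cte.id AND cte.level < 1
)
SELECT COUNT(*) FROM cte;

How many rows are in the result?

Base: id=2 (n28) at level 0.
Iteration 1: rows with parent in {2} -> n25 (id 4, level 1), n6 (id 7, level 1), n11 (id 13, level 1).
Iteration 2: level < 1 fails for all current rows; recursion stops.
Total rows emitted: 4.

4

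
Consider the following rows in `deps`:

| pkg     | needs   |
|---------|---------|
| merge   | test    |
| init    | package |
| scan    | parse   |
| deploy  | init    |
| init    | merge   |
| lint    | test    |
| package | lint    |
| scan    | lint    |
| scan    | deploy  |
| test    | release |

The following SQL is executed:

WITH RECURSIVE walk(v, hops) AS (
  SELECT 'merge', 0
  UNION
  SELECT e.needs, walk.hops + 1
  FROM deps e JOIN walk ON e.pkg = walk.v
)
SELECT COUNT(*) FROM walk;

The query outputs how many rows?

Base: (merge, hops=0).
Iteration 1: edges from {merge} -> (test, hops=1).
Iteration 2: edges from {test} -> (release, hops=2).
Iteration 3: no outgoing edges from {release}; recursion stops.
Total rows emitted: 3.

3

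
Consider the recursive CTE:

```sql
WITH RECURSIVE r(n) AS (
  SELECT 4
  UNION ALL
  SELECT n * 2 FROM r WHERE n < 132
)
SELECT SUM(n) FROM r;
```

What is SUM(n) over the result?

508

Base: n=4.
Iteration 1: 4 < 132 holds -> n = 4 * 2 = 8.
Iteration 2: 8 < 132 holds -> n = 8 * 2 = 16.
Iteration 3: 16 < 132 holds -> n = 16 * 2 = 32.
Iteration 4: 32 < 132 holds -> n = 32 * 2 = 64.
Iteration 5: 64 < 132 holds -> n = 64 * 2 = 128.
Iteration 6: 128 < 132 holds -> n = 128 * 2 = 256.
Iteration 7: 256 < 132 fails; recursion stops.
SUM(n) = 4 + 8 + 16 + 32 + 64 + 128 + 256 = 508.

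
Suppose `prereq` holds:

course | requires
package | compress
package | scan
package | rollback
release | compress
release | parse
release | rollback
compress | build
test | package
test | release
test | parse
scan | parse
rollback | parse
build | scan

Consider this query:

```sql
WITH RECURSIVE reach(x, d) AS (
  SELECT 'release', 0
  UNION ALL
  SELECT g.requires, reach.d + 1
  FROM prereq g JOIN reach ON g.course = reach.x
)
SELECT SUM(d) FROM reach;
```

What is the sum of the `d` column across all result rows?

14

Base: (release, d=0).
Iteration 1: edges from {release} -> (compress, d=1), (parse, d=1), (rollback, d=1).
Iteration 2: edges from {compress,parse,rollback} -> (build, d=2), (parse, d=2).
Iteration 3: edges from {build,parse} -> (scan, d=3).
Iteration 4: edges from {scan} -> (parse, d=4).
Iteration 5: no outgoing edges from {parse}; recursion stops.
SUM(d) = 0 + 1 + 1 + 1 + 2 + 2 + 3 + 4 = 14.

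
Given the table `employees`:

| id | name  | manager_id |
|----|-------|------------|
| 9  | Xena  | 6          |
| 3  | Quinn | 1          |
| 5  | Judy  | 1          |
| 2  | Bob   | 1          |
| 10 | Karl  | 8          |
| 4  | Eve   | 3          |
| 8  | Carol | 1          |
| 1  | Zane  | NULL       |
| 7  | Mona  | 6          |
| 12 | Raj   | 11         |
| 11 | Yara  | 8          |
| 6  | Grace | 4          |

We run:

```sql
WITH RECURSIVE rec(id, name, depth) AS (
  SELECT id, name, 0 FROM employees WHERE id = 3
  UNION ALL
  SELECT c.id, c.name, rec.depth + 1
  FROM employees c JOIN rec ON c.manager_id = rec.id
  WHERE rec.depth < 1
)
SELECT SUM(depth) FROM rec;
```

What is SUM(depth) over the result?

1

Base: id=3 (Quinn) at depth 0.
Iteration 1: rows with manager_id in {3} -> Eve (id 4, depth 1).
Iteration 2: depth < 1 fails for all current rows; recursion stops.
SUM(depth) = 0 + 1 = 1.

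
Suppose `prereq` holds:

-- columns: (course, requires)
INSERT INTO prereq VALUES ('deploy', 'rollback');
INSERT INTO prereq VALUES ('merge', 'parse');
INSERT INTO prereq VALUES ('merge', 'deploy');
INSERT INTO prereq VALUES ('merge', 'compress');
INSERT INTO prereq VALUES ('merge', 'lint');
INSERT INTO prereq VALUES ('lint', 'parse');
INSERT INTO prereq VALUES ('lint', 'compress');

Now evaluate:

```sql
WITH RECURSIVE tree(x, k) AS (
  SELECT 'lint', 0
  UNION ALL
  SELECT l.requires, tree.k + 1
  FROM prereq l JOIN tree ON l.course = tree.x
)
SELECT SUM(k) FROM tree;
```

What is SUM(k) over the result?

2

Base: (lint, k=0).
Iteration 1: edges from {lint} -> (compress, k=1), (parse, k=1).
Iteration 2: no outgoing edges from {compress,parse}; recursion stops.
SUM(k) = 0 + 1 + 1 = 2.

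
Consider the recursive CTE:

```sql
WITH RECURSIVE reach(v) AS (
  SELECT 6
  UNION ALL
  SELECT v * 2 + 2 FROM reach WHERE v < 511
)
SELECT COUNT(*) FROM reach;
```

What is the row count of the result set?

Base: v=6.
Iteration 1: 6 < 511 holds -> v = 6 * 2 + 2 = 14.
Iteration 2: 14 < 511 holds -> v = 14 * 2 + 2 = 30.
Iteration 3: 30 < 511 holds -> v = 30 * 2 + 2 = 62.
Iteration 4: 62 < 511 holds -> v = 62 * 2 + 2 = 126.
Iteration 5: 126 < 511 holds -> v = 126 * 2 + 2 = 254.
Iteration 6: 254 < 511 holds -> v = 254 * 2 + 2 = 510.
Iteration 7: 510 < 511 holds -> v = 510 * 2 + 2 = 1022.
Iteration 8: 1022 < 511 fails; recursion stops.
Total rows emitted: 8.

8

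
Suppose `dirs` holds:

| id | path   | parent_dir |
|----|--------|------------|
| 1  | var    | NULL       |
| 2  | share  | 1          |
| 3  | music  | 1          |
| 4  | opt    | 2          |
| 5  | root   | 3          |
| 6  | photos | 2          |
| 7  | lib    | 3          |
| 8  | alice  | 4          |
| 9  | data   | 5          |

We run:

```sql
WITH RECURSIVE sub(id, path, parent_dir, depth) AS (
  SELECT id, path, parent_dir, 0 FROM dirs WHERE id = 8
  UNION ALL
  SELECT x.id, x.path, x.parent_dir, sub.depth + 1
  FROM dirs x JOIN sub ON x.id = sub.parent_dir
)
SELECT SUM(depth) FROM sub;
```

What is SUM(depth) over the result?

Base: id=8 (alice), parent_dir=4, depth 0.
Iteration 1: join on id=4 -> opt (id 4, parent_dir=2, depth 1).
Iteration 2: join on id=2 -> share (id 2, parent_dir=1, depth 2).
Iteration 3: join on id=1 -> var (id 1, parent_dir=NULL, depth 3).
Iteration 4: parent_dir is NULL; no match; recursion stops.
SUM(depth) = 0 + 1 + 2 + 3 = 6.

6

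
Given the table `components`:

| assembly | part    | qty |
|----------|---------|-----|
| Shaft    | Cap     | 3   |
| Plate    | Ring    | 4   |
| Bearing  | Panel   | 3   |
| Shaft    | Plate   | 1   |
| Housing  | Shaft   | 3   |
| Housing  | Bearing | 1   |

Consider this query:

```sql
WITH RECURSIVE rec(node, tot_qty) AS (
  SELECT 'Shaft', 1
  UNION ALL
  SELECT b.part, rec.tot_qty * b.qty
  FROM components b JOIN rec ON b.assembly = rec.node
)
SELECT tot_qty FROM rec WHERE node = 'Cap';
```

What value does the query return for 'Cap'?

3

Base: (Shaft, tot_qty=1).
Iteration 1: components of {Shaft} -> Cap = 1*3 = 3, Plate = 1*1 = 1.
Iteration 2: components of {Cap,Plate} -> Ring = 1*4 = 4.
Iteration 3: no further components; recursion stops.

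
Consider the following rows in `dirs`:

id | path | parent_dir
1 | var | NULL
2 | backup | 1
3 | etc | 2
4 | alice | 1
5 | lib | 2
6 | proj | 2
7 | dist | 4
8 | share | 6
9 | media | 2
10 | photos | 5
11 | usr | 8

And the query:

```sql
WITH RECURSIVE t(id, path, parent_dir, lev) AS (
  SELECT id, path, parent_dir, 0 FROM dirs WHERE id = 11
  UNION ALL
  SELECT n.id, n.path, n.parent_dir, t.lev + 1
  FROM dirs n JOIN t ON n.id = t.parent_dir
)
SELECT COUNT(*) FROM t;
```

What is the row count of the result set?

5

Base: id=11 (usr), parent_dir=8, lev 0.
Iteration 1: join on id=8 -> share (id 8, parent_dir=6, lev 1).
Iteration 2: join on id=6 -> proj (id 6, parent_dir=2, lev 2).
Iteration 3: join on id=2 -> backup (id 2, parent_dir=1, lev 3).
Iteration 4: join on id=1 -> var (id 1, parent_dir=NULL, lev 4).
Iteration 5: parent_dir is NULL; no match; recursion stops.
Total rows emitted: 5.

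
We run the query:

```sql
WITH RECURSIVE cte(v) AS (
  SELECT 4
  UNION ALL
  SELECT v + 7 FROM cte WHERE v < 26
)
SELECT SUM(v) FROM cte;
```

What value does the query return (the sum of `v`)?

90

Base: v=4.
Iteration 1: 4 < 26 holds -> v = 4 + 7 = 11.
Iteration 2: 11 < 26 holds -> v = 11 + 7 = 18.
Iteration 3: 18 < 26 holds -> v = 18 + 7 = 25.
Iteration 4: 25 < 26 holds -> v = 25 + 7 = 32.
Iteration 5: 32 < 26 fails; recursion stops.
SUM(v) = 4 + 11 + 18 + 25 + 32 = 90.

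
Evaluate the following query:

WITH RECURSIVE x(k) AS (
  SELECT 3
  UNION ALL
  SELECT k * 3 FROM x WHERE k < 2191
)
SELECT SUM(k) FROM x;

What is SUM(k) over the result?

Base: k=3.
Iteration 1: 3 < 2191 holds -> k = 3 * 3 = 9.
Iteration 2: 9 < 2191 holds -> k = 9 * 3 = 27.
Iteration 3: 27 < 2191 holds -> k = 27 * 3 = 81.
Iteration 4: 81 < 2191 holds -> k = 81 * 3 = 243.
Iteration 5: 243 < 2191 holds -> k = 243 * 3 = 729.
Iteration 6: 729 < 2191 holds -> k = 729 * 3 = 2187.
Iteration 7: 2187 < 2191 holds -> k = 2187 * 3 = 6561.
Iteration 8: 6561 < 2191 fails; recursion stops.
SUM(k) = 3 + 9 + 27 + 81 + 243 + 729 + 2187 + 6561 = 9840.

9840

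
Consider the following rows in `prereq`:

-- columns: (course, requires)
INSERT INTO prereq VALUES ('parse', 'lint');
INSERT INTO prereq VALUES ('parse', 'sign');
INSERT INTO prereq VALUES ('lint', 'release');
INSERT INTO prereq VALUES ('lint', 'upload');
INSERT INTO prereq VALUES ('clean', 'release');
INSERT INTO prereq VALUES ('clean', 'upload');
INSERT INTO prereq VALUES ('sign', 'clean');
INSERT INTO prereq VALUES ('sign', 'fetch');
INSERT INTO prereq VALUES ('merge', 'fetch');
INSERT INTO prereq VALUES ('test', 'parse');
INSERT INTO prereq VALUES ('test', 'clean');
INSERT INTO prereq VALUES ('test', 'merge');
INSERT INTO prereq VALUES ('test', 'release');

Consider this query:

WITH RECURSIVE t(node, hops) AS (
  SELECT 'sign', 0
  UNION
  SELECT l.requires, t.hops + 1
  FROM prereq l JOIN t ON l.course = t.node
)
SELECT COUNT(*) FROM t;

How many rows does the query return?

5

Base: (sign, hops=0).
Iteration 1: edges from {sign} -> (clean, hops=1), (fetch, hops=1).
Iteration 2: edges from {clean,fetch} -> (release, hops=2), (upload, hops=2).
Iteration 3: no outgoing edges from {release,upload}; recursion stops.
Total rows emitted: 5.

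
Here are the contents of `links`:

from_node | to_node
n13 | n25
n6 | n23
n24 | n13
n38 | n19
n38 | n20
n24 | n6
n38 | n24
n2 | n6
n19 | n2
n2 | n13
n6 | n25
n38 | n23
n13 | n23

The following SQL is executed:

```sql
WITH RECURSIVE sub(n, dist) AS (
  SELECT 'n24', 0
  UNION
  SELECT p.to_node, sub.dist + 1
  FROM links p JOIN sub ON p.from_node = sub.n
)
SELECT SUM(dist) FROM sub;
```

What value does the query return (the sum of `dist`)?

6

Base: (n24, dist=0).
Iteration 1: edges from {n24} -> (n13, dist=1), (n6, dist=1).
Iteration 2: edges from {n13,n6} -> (n23, dist=2), (n25, dist=2). [UNION drops 2 duplicate row(s)]
Iteration 3: no outgoing edges from {n23,n25}; recursion stops.
SUM(dist) = 0 + 1 + 1 + 2 + 2 = 6.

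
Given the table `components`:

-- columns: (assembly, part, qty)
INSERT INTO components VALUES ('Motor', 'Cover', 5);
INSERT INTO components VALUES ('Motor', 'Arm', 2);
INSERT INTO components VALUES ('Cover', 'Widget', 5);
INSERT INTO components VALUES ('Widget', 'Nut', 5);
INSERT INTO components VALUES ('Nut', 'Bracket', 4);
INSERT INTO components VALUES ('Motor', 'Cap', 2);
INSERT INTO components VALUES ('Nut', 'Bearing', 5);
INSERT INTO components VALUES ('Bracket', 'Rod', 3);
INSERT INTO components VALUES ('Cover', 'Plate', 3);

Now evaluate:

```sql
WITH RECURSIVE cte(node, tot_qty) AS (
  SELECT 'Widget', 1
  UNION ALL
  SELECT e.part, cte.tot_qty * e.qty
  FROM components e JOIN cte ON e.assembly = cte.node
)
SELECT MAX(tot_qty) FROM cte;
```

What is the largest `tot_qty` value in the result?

60

Base: (Widget, tot_qty=1).
Iteration 1: components of {Widget} -> Nut = 1*5 = 5.
Iteration 2: components of {Nut} -> Bearing = 5*5 = 25, Bracket = 5*4 = 20.
Iteration 3: components of {Bearing,Bracket} -> Rod = 20*3 = 60.
Iteration 4: no further components; recursion stops.
tot_qty values: 1, 5, 20, 25, 60; the maximum is 60.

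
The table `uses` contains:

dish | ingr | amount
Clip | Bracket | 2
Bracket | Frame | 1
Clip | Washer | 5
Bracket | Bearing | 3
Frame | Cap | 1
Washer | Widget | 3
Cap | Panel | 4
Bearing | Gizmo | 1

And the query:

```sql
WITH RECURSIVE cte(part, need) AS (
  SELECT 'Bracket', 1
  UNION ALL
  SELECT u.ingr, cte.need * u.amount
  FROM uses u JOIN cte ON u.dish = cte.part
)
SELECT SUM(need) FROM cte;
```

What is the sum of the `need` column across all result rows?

13

Base: (Bracket, need=1).
Iteration 1: components of {Bracket} -> Bearing = 1*3 = 3, Frame = 1*1 = 1.
Iteration 2: components of {Bearing,Frame} -> Cap = 1*1 = 1, Gizmo = 3*1 = 3.
Iteration 3: components of {Cap,Gizmo} -> Panel = 1*4 = 4.
Iteration 4: no further components; recursion stops.
SUM(need) = 1 + 1 + 3 + 1 + 3 + 4 = 13.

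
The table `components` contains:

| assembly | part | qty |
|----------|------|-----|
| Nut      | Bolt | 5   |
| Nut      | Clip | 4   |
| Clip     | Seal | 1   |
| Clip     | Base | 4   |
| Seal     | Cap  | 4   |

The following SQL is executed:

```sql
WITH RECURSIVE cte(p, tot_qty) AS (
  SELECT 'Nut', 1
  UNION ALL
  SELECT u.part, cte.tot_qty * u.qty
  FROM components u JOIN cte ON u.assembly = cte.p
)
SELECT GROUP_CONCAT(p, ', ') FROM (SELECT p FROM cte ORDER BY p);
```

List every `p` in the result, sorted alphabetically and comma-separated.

Base, Bolt, Cap, Clip, Nut, Seal

Base: (Nut, tot_qty=1).
Iteration 1: components of {Nut} -> Bolt = 1*5 = 5, Clip = 1*4 = 4.
Iteration 2: components of {Bolt,Clip} -> Base = 4*4 = 16, Seal = 4*1 = 4.
Iteration 3: components of {Base,Seal} -> Cap = 4*4 = 16.
Iteration 4: no further components; recursion stops.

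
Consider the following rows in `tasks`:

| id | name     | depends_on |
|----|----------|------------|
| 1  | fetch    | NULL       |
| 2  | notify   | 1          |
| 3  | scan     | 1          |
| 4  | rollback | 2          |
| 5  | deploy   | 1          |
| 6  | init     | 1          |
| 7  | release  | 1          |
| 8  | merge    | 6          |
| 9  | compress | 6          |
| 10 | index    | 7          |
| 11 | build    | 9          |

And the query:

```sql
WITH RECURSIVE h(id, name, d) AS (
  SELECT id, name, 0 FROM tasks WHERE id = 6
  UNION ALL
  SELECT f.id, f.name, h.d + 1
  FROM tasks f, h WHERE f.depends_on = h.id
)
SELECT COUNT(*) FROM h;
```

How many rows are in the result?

4

Base: id=6 (init) at d 0.
Iteration 1: rows with depends_on in {6} -> merge (id 8, d 1), compress (id 9, d 1).
Iteration 2: rows with depends_on in {8,9} -> build (id 11, d 2).
Iteration 3: no rows with depends_on in {11}; recursion stops.
Total rows emitted: 4.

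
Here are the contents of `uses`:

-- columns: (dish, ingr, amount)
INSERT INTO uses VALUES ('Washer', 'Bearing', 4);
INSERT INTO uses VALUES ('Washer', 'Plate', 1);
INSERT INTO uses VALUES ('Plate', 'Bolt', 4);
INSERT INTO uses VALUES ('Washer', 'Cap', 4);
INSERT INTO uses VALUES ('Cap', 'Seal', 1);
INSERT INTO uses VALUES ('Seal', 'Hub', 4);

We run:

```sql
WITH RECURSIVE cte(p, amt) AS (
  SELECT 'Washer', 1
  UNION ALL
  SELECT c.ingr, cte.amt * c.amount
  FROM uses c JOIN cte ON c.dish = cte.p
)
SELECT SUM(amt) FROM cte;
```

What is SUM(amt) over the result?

Base: (Washer, amt=1).
Iteration 1: components of {Washer} -> Bearing = 1*4 = 4, Cap = 1*4 = 4, Plate = 1*1 = 1.
Iteration 2: components of {Bearing,Cap,Plate} -> Bolt = 1*4 = 4, Seal = 4*1 = 4.
Iteration 3: components of {Bolt,Seal} -> Hub = 4*4 = 16.
Iteration 4: no further components; recursion stops.
SUM(amt) = 1 + 4 + 1 + 4 + 4 + 4 + 16 = 34.

34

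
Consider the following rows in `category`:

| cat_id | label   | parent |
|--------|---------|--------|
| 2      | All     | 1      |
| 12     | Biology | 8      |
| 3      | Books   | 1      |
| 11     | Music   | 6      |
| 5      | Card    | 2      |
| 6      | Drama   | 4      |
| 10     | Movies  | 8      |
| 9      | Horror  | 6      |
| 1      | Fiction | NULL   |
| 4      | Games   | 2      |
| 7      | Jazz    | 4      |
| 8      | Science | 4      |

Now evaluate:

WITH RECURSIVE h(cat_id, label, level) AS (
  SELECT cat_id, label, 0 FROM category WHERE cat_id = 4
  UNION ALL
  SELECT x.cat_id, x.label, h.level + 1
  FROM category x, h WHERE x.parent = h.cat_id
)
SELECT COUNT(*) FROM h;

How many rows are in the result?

Base: cat_id=4 (Games) at level 0.
Iteration 1: rows with parent in {4} -> Drama (id 6, level 1), Jazz (id 7, level 1), Science (id 8, level 1).
Iteration 2: rows with parent in {6,7,8} -> Horror (id 9, level 2), Movies (id 10, level 2), Music (id 11, level 2), Biology (id 12, level 2).
Iteration 3: no rows with parent in {9,10,11,12}; recursion stops.
Total rows emitted: 8.

8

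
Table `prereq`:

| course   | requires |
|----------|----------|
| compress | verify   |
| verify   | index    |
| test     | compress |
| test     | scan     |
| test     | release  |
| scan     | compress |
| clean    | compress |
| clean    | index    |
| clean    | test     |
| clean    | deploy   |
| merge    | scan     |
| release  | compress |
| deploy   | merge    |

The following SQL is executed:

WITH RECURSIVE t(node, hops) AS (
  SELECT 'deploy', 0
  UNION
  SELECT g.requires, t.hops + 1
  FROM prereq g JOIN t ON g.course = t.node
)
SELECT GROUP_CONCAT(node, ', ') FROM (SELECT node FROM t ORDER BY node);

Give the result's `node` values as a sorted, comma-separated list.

compress, deploy, index, merge, scan, verify

Base: (deploy, hops=0).
Iteration 1: edges from {deploy} -> (merge, hops=1).
Iteration 2: edges from {merge} -> (scan, hops=2).
Iteration 3: edges from {scan} -> (compress, hops=3).
Iteration 4: edges from {compress} -> (verify, hops=4).
Iteration 5: edges from {verify} -> (index, hops=5).
Iteration 6: no outgoing edges from {index}; recursion stops.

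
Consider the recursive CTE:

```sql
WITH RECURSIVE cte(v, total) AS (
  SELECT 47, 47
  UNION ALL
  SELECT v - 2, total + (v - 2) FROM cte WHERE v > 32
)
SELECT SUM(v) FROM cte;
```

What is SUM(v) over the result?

Base: v=47, total=47.
Iteration 1: 47 > 32 holds -> v = 47 - 2 = 45, total = 47 + 45 = 92.
Iteration 2: 45 > 32 holds -> v = 45 - 2 = 43, total = 92 + 43 = 135.
Iteration 3: 43 > 32 holds -> v = 43 - 2 = 41, total = 135 + 41 = 176.
Iteration 4: 41 > 32 holds -> v = 41 - 2 = 39, total = 176 + 39 = 215.
Iteration 5: 39 > 32 holds -> v = 39 - 2 = 37, total = 215 + 37 = 252.
Iteration 6: 37 > 32 holds -> v = 37 - 2 = 35, total = 252 + 35 = 287.
Iteration 7: 35 > 32 holds -> v = 35 - 2 = 33, total = 287 + 33 = 320.
Iteration 8: 33 > 32 holds -> v = 33 - 2 = 31, total = 320 + 31 = 351.
Iteration 9: 31 > 32 fails; recursion stops.
SUM(v) = 47 + 45 + 43 + 41 + 39 + 37 + 35 + 33 + 31 = 351.

351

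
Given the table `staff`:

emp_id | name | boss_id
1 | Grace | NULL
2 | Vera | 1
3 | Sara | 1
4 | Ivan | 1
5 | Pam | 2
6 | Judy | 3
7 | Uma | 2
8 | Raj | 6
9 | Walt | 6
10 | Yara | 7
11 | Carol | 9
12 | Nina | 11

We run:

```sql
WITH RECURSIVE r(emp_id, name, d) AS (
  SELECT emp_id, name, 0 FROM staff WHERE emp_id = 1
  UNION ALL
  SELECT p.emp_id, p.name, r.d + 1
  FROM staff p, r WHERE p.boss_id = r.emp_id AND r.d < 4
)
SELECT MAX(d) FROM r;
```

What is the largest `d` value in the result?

4

Base: emp_id=1 (Grace) at d 0.
Iteration 1: rows with boss_id in {1} -> Vera (id 2, d 1), Sara (id 3, d 1), Ivan (id 4, d 1).
Iteration 2: rows with boss_id in {2,3,4} -> Pam (id 5, d 2), Judy (id 6, d 2), Uma (id 7, d 2).
Iteration 3: rows with boss_id in {5,6,7} -> Raj (id 8, d 3), Walt (id 9, d 3), Yara (id 10, d 3).
Iteration 4: rows with boss_id in {8,9,10} -> Carol (id 11, d 4).
Iteration 5: d < 4 fails for all current rows; recursion stops.
d values: 0, 1, 1, 1, 2, 2, 2, 3, 3, 3, 4; the maximum is 4.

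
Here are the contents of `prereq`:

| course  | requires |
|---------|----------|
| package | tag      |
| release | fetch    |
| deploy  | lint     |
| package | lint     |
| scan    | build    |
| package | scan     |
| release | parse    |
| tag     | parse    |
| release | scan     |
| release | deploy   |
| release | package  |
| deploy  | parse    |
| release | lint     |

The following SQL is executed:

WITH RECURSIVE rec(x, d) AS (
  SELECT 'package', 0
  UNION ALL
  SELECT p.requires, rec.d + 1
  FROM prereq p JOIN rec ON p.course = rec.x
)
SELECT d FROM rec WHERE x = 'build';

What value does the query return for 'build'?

2

Base: (package, d=0).
Iteration 1: edges from {package} -> (lint, d=1), (scan, d=1), (tag, d=1).
Iteration 2: edges from {lint,scan,tag} -> (build, d=2), (parse, d=2).
Iteration 3: no outgoing edges from {build,parse}; recursion stops.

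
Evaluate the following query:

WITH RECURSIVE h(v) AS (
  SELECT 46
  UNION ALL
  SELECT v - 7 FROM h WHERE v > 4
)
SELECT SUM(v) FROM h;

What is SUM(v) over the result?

Base: v=46.
Iteration 1: 46 > 4 holds -> v = 46 - 7 = 39.
Iteration 2: 39 > 4 holds -> v = 39 - 7 = 32.
Iteration 3: 32 > 4 holds -> v = 32 - 7 = 25.
Iteration 4: 25 > 4 holds -> v = 25 - 7 = 18.
Iteration 5: 18 > 4 holds -> v = 18 - 7 = 11.
Iteration 6: 11 > 4 holds -> v = 11 - 7 = 4.
Iteration 7: 4 > 4 fails; recursion stops.
SUM(v) = 46 + 39 + 32 + 25 + 18 + 11 + 4 = 175.

175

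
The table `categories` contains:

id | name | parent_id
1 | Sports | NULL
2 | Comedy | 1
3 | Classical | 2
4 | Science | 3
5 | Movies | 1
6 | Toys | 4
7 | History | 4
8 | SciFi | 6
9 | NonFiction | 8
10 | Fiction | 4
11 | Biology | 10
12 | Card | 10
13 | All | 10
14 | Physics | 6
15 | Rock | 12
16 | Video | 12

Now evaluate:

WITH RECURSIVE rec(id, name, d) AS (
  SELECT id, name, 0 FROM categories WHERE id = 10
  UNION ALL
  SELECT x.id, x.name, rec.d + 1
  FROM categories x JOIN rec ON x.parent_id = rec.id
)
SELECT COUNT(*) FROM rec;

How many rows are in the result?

6

Base: id=10 (Fiction) at d 0.
Iteration 1: rows with parent_id in {10} -> Biology (id 11, d 1), Card (id 12, d 1), All (id 13, d 1).
Iteration 2: rows with parent_id in {11,12,13} -> Rock (id 15, d 2), Video (id 16, d 2).
Iteration 3: no rows with parent_id in {15,16}; recursion stops.
Total rows emitted: 6.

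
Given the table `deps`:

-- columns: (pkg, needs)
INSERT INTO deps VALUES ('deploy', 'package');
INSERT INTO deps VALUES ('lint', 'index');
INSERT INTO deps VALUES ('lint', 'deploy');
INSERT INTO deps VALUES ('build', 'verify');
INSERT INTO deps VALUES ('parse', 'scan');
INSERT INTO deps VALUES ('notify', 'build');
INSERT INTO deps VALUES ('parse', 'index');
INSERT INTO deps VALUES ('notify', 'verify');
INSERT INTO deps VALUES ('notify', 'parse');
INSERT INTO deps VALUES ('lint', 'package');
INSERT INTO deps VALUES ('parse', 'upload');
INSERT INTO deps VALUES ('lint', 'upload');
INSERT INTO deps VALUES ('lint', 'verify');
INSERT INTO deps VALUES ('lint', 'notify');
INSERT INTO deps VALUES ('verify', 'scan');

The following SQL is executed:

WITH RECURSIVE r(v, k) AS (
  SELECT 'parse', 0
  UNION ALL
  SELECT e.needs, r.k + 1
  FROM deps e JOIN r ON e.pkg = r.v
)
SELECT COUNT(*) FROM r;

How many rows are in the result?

Base: (parse, k=0).
Iteration 1: edges from {parse} -> (index, k=1), (scan, k=1), (upload, k=1).
Iteration 2: no outgoing edges from {index,scan,upload}; recursion stops.
Total rows emitted: 4.

4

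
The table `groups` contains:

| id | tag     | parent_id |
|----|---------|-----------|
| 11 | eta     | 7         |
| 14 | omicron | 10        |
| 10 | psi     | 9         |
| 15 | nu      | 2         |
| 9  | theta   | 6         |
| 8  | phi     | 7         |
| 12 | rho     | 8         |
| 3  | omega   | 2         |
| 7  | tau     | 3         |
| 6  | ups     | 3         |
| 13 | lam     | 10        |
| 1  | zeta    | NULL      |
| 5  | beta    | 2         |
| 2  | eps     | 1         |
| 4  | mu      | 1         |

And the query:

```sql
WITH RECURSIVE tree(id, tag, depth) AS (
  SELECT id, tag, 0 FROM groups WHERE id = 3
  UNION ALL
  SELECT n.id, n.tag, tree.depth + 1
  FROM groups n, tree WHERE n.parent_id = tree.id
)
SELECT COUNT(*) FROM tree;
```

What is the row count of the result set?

Base: id=3 (omega) at depth 0.
Iteration 1: rows with parent_id in {3} -> ups (id 6, depth 1), tau (id 7, depth 1).
Iteration 2: rows with parent_id in {6,7} -> phi (id 8, depth 2), theta (id 9, depth 2), eta (id 11, depth 2).
Iteration 3: rows with parent_id in {8,9,11} -> psi (id 10, depth 3), rho (id 12, depth 3).
Iteration 4: rows with parent_id in {10,12} -> lam (id 13, depth 4), omicron (id 14, depth 4).
Iteration 5: no rows with parent_id in {13,14}; recursion stops.
Total rows emitted: 10.

10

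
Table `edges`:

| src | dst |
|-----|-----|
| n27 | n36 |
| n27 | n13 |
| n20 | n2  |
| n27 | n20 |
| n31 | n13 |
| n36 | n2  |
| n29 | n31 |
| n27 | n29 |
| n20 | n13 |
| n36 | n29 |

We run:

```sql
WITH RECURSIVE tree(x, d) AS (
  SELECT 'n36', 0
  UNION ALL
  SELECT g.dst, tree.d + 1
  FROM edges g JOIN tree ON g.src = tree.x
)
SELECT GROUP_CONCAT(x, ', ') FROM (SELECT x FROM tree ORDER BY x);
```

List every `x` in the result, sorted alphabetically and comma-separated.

n13, n2, n29, n31, n36

Base: (n36, d=0).
Iteration 1: edges from {n36} -> (n2, d=1), (n29, d=1).
Iteration 2: edges from {n2,n29} -> (n31, d=2).
Iteration 3: edges from {n31} -> (n13, d=3).
Iteration 4: no outgoing edges from {n13}; recursion stops.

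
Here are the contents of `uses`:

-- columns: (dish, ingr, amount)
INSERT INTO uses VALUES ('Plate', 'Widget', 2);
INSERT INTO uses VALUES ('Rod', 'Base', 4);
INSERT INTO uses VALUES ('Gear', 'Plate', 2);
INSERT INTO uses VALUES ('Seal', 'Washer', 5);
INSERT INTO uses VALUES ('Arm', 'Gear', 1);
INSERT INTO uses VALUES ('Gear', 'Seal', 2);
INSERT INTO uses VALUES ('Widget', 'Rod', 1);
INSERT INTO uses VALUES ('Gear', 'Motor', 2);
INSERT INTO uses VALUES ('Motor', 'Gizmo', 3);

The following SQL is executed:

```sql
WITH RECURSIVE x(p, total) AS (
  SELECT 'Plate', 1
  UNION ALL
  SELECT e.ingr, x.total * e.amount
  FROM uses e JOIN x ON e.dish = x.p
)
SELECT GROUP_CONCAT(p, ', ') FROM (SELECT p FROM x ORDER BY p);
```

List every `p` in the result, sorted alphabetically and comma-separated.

Base: (Plate, total=1).
Iteration 1: components of {Plate} -> Widget = 1*2 = 2.
Iteration 2: components of {Widget} -> Rod = 2*1 = 2.
Iteration 3: components of {Rod} -> Base = 2*4 = 8.
Iteration 4: no further components; recursion stops.

Base, Plate, Rod, Widget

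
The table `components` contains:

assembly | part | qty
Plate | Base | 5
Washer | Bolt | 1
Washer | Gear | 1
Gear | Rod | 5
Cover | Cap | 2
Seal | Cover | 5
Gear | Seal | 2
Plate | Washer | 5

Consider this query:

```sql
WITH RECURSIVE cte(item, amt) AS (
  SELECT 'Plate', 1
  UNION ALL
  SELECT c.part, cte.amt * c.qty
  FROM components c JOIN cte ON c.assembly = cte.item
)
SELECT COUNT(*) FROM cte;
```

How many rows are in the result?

Base: (Plate, amt=1).
Iteration 1: components of {Plate} -> Base = 1*5 = 5, Washer = 1*5 = 5.
Iteration 2: components of {Base,Washer} -> Bolt = 5*1 = 5, Gear = 5*1 = 5.
Iteration 3: components of {Bolt,Gear} -> Rod = 5*5 = 25, Seal = 5*2 = 10.
Iteration 4: components of {Rod,Seal} -> Cover = 10*5 = 50.
Iteration 5: components of {Cover} -> Cap = 50*2 = 100.
Iteration 6: no further components; recursion stops.
Total rows emitted: 9.

9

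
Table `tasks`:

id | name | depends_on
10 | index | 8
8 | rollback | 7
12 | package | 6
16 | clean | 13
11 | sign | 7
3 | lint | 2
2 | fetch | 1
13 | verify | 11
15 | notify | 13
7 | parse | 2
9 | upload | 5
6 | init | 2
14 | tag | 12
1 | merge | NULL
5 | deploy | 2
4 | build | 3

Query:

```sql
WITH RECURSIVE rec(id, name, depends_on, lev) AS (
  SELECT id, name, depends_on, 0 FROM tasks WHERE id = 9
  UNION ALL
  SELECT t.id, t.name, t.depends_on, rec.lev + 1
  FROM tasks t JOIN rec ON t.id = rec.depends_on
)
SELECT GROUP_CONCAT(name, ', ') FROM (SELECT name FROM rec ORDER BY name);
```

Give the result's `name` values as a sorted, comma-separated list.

deploy, fetch, merge, upload

Base: id=9 (upload), depends_on=5, lev 0.
Iteration 1: join on id=5 -> deploy (id 5, depends_on=2, lev 1).
Iteration 2: join on id=2 -> fetch (id 2, depends_on=1, lev 2).
Iteration 3: join on id=1 -> merge (id 1, depends_on=NULL, lev 3).
Iteration 4: depends_on is NULL; no match; recursion stops.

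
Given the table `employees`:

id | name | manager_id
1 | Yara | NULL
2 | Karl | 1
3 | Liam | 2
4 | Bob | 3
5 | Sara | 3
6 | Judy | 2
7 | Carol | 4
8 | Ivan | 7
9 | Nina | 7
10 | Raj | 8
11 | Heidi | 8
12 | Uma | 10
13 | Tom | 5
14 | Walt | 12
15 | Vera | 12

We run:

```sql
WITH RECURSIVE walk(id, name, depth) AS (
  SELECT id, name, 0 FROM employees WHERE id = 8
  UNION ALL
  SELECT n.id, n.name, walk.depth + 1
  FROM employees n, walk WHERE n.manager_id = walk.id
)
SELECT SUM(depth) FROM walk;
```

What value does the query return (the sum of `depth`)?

Base: id=8 (Ivan) at depth 0.
Iteration 1: rows with manager_id in {8} -> Raj (id 10, depth 1), Heidi (id 11, depth 1).
Iteration 2: rows with manager_id in {10,11} -> Uma (id 12, depth 2).
Iteration 3: rows with manager_id in {12} -> Walt (id 14, depth 3), Vera (id 15, depth 3).
Iteration 4: no rows with manager_id in {14,15}; recursion stops.
SUM(depth) = 0 + 1 + 1 + 2 + 3 + 3 = 10.

10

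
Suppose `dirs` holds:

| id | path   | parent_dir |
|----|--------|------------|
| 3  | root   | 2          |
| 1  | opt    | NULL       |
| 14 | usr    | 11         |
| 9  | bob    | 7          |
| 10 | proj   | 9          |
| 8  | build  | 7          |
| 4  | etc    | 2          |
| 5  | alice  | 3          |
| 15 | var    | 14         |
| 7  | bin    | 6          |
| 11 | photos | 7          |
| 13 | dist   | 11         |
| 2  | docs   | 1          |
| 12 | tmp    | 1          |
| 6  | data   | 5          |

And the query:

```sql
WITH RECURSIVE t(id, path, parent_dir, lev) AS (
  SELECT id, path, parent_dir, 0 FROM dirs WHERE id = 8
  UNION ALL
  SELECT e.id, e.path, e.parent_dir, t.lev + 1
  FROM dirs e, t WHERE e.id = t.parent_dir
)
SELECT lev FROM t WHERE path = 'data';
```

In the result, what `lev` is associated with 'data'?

2

Base: id=8 (build), parent_dir=7, lev 0.
Iteration 1: join on id=7 -> bin (id 7, parent_dir=6, lev 1).
Iteration 2: join on id=6 -> data (id 6, parent_dir=5, lev 2).
Iteration 3: join on id=5 -> alice (id 5, parent_dir=3, lev 3).
Iteration 4: join on id=3 -> root (id 3, parent_dir=2, lev 4).
Iteration 5: join on id=2 -> docs (id 2, parent_dir=1, lev 5).
Iteration 6: join on id=1 -> opt (id 1, parent_dir=NULL, lev 6).
Iteration 7: parent_dir is NULL; no match; recursion stops.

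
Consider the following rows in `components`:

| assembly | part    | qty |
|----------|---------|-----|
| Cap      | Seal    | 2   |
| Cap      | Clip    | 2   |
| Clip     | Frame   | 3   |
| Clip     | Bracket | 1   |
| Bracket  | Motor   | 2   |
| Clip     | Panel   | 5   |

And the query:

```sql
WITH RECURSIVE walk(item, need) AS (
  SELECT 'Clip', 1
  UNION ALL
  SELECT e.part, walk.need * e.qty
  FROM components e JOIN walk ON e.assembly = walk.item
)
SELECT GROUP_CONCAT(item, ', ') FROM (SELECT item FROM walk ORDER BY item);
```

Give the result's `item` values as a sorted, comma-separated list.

Bracket, Clip, Frame, Motor, Panel

Base: (Clip, need=1).
Iteration 1: components of {Clip} -> Bracket = 1*1 = 1, Frame = 1*3 = 3, Panel = 1*5 = 5.
Iteration 2: components of {Bracket,Frame,Panel} -> Motor = 1*2 = 2.
Iteration 3: no further components; recursion stops.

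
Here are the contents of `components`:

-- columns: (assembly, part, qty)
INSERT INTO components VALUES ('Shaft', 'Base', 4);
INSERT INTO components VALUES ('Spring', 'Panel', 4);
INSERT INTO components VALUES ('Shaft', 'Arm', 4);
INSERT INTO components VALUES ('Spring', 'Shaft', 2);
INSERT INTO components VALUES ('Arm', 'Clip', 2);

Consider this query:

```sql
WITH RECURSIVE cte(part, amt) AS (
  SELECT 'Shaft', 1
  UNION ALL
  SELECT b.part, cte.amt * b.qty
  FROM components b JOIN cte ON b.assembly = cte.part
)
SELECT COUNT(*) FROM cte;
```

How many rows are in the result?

4

Base: (Shaft, amt=1).
Iteration 1: components of {Shaft} -> Arm = 1*4 = 4, Base = 1*4 = 4.
Iteration 2: components of {Arm,Base} -> Clip = 4*2 = 8.
Iteration 3: no further components; recursion stops.
Total rows emitted: 4.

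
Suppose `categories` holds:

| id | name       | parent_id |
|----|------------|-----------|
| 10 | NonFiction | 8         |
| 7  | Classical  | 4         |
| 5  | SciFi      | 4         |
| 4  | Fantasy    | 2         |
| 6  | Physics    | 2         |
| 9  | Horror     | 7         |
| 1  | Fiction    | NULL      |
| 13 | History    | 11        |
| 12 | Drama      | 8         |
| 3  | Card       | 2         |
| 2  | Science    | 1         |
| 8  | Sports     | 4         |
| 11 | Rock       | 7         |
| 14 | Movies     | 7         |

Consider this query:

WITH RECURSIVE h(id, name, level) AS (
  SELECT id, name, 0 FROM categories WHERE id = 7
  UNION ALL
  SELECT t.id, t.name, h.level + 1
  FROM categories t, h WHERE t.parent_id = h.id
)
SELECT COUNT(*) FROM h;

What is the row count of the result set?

5

Base: id=7 (Classical) at level 0.
Iteration 1: rows with parent_id in {7} -> Horror (id 9, level 1), Rock (id 11, level 1), Movies (id 14, level 1).
Iteration 2: rows with parent_id in {9,11,14} -> History (id 13, level 2).
Iteration 3: no rows with parent_id in {13}; recursion stops.
Total rows emitted: 5.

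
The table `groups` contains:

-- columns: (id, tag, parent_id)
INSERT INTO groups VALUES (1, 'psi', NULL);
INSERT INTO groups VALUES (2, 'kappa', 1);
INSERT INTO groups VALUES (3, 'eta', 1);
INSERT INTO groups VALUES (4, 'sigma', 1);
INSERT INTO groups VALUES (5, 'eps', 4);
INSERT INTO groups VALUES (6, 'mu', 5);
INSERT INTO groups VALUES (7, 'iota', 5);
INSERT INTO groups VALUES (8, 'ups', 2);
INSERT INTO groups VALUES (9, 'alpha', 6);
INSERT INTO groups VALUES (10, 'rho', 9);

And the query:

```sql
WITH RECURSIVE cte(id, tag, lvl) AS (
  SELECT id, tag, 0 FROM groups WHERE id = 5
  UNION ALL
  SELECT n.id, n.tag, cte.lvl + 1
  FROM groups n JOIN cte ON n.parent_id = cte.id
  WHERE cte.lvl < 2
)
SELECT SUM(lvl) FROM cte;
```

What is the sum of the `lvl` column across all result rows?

Base: id=5 (eps) at lvl 0.
Iteration 1: rows with parent_id in {5} -> mu (id 6, lvl 1), iota (id 7, lvl 1).
Iteration 2: rows with parent_id in {6,7} -> alpha (id 9, lvl 2).
Iteration 3: lvl < 2 fails for all current rows; recursion stops.
SUM(lvl) = 0 + 1 + 1 + 2 = 4.

4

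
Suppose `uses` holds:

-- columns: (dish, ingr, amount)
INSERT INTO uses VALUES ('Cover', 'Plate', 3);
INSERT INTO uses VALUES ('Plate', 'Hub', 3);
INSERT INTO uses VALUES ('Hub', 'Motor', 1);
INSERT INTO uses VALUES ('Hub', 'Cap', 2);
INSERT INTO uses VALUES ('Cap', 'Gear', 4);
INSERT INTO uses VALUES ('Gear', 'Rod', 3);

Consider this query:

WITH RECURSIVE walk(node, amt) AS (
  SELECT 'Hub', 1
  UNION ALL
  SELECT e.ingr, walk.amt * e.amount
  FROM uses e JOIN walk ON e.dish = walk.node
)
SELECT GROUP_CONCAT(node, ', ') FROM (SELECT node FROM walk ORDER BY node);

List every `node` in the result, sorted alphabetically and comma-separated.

Cap, Gear, Hub, Motor, Rod

Base: (Hub, amt=1).
Iteration 1: components of {Hub} -> Cap = 1*2 = 2, Motor = 1*1 = 1.
Iteration 2: components of {Cap,Motor} -> Gear = 2*4 = 8.
Iteration 3: components of {Gear} -> Rod = 8*3 = 24.
Iteration 4: no further components; recursion stops.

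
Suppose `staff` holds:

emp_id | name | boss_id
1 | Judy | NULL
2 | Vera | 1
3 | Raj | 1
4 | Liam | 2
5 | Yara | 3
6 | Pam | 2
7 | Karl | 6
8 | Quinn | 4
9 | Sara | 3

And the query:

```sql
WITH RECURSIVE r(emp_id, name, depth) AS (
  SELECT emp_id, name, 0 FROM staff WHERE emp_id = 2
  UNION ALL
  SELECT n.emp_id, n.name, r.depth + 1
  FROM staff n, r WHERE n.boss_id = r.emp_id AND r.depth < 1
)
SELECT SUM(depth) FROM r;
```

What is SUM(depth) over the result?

2

Base: emp_id=2 (Vera) at depth 0.
Iteration 1: rows with boss_id in {2} -> Liam (id 4, depth 1), Pam (id 6, depth 1).
Iteration 2: depth < 1 fails for all current rows; recursion stops.
SUM(depth) = 0 + 1 + 1 = 2.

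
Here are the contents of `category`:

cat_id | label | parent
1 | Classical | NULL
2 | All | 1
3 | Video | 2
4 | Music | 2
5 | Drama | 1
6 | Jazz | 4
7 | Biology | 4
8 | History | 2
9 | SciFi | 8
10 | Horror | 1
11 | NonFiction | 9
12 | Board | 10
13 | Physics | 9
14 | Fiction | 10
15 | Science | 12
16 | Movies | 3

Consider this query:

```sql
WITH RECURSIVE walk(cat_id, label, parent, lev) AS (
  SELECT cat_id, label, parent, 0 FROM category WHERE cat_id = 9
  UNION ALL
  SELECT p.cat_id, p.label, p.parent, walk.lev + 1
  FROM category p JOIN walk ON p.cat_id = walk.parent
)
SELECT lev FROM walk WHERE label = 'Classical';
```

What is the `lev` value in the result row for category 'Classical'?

Base: cat_id=9 (SciFi), parent=8, lev 0.
Iteration 1: join on cat_id=8 -> History (id 8, parent=2, lev 1).
Iteration 2: join on cat_id=2 -> All (id 2, parent=1, lev 2).
Iteration 3: join on cat_id=1 -> Classical (id 1, parent=NULL, lev 3).
Iteration 4: parent is NULL; no match; recursion stops.

3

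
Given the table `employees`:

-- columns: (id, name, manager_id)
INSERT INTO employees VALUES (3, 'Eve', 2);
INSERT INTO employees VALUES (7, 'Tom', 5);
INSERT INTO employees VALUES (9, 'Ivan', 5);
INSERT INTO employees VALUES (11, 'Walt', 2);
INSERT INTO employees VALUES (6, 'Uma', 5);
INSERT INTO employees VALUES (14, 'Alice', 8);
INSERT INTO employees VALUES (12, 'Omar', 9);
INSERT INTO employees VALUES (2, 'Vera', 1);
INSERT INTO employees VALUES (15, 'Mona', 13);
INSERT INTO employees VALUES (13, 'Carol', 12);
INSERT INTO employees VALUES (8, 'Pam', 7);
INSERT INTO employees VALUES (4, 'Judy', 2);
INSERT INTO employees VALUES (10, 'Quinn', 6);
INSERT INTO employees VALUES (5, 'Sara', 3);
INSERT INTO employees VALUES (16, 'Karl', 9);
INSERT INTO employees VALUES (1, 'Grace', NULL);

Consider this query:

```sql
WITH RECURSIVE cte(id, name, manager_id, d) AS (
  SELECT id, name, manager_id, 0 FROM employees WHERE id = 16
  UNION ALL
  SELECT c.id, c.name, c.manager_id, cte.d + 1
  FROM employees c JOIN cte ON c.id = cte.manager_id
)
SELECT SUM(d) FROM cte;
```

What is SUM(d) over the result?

Base: id=16 (Karl), manager_id=9, d 0.
Iteration 1: join on id=9 -> Ivan (id 9, manager_id=5, d 1).
Iteration 2: join on id=5 -> Sara (id 5, manager_id=3, d 2).
Iteration 3: join on id=3 -> Eve (id 3, manager_id=2, d 3).
Iteration 4: join on id=2 -> Vera (id 2, manager_id=1, d 4).
Iteration 5: join on id=1 -> Grace (id 1, manager_id=NULL, d 5).
Iteration 6: manager_id is NULL; no match; recursion stops.
SUM(d) = 0 + 1 + 2 + 3 + 4 + 5 = 15.

15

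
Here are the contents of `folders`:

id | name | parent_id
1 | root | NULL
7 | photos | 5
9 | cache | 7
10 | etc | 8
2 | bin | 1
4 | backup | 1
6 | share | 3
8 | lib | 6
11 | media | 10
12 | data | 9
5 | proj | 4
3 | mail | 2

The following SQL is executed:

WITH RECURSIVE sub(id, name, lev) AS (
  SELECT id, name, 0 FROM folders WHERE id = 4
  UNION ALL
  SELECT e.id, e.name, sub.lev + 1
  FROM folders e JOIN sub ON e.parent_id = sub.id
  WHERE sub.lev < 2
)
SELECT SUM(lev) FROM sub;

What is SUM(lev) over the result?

3

Base: id=4 (backup) at lev 0.
Iteration 1: rows with parent_id in {4} -> proj (id 5, lev 1).
Iteration 2: rows with parent_id in {5} -> photos (id 7, lev 2).
Iteration 3: lev < 2 fails for all current rows; recursion stops.
SUM(lev) = 0 + 1 + 2 = 3.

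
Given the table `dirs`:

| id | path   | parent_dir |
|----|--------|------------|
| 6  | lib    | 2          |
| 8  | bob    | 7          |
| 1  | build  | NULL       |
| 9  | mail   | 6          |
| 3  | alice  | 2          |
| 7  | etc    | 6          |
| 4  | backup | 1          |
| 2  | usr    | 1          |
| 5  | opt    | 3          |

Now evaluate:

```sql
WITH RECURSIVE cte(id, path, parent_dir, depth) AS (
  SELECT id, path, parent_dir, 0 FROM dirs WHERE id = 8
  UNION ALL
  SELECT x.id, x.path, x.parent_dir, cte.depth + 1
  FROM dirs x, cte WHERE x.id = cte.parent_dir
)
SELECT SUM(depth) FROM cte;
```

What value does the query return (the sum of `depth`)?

10

Base: id=8 (bob), parent_dir=7, depth 0.
Iteration 1: join on id=7 -> etc (id 7, parent_dir=6, depth 1).
Iteration 2: join on id=6 -> lib (id 6, parent_dir=2, depth 2).
Iteration 3: join on id=2 -> usr (id 2, parent_dir=1, depth 3).
Iteration 4: join on id=1 -> build (id 1, parent_dir=NULL, depth 4).
Iteration 5: parent_dir is NULL; no match; recursion stops.
SUM(depth) = 0 + 1 + 2 + 3 + 4 = 10.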